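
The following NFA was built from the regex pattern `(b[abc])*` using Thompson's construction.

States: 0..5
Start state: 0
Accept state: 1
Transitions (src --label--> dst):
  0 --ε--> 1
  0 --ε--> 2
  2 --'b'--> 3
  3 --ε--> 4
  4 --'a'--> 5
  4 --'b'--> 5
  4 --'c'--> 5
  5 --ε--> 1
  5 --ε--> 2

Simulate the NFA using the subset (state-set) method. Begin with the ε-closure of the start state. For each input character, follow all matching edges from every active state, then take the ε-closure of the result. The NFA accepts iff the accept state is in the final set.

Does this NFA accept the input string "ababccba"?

Answer: REJECT

Derivation:
initial (ε-close {0}): {0,1,2}
'a' @ 1: {}  — no active states
rest 'babccba' ignored (set empty)
after full input: {}  (accept=1 not in)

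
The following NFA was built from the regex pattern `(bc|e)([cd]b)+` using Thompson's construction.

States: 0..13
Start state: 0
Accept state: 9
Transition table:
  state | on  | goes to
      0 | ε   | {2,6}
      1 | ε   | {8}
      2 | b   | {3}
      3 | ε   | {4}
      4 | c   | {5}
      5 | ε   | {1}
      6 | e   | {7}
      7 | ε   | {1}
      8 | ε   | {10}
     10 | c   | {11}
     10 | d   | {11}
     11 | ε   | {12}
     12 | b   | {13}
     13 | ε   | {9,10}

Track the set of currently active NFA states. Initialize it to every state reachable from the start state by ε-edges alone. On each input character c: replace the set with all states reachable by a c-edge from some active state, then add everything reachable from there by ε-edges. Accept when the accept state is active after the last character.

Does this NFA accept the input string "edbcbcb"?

S₀ = ε-closure({0}) = {0,2,6}
'e' @ 1: {1,7,8,10}
'd' @ 2: {11,12}
'b' @ 3: {9,10,13}  (accept∈set)
'c' @ 4: {11,12}
'b' @ 5: {9,10,13}  (accept∈set)
'c' @ 6: {11,12}
'b' @ 7: {9,10,13}  (accept∈set)
after full input: {9,10,13}  (accept=9 in)

Answer: ACCEPT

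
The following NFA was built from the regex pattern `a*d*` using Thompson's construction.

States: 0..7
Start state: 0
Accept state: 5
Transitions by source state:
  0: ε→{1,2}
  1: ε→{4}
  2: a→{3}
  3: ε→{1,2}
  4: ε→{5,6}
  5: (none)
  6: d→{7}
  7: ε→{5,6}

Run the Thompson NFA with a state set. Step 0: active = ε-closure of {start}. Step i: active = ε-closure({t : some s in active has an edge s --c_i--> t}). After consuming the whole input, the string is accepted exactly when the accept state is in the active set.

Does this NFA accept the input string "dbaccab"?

Answer: REJECT

Trace:
start: ε-closure({0}) = {0,1,2,4,5,6}
'd' @ 1: {5,6,7}  ✓accept
'b' @ 2: {}  — dead — no transitions
rest 'accab' ignored (set empty)
end set {} — state 5 not in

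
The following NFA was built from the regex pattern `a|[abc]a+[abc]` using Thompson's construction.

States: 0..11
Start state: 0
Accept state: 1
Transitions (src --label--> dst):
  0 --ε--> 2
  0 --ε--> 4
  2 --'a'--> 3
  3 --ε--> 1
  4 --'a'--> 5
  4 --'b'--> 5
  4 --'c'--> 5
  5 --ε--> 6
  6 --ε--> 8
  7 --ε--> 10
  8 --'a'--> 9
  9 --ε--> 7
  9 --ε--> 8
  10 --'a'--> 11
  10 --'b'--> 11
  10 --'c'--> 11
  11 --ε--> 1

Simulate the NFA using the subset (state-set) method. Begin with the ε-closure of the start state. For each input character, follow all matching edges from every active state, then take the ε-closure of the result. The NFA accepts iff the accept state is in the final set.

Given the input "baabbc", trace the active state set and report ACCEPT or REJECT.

initial (ε-close {0}): {0,2,4}
'b' @ 1: {5,6,8}
'a' @ 2: {7,8,9,10}
'a' @ 3: {1,7,8,9,10,11}  [accepting]
'b' @ 4: {1,11}  [accepting]
'b' @ 5: {}  — no active states
rest 'c' ignored (set empty)
final: {}; accept 1 not in set

Answer: REJECT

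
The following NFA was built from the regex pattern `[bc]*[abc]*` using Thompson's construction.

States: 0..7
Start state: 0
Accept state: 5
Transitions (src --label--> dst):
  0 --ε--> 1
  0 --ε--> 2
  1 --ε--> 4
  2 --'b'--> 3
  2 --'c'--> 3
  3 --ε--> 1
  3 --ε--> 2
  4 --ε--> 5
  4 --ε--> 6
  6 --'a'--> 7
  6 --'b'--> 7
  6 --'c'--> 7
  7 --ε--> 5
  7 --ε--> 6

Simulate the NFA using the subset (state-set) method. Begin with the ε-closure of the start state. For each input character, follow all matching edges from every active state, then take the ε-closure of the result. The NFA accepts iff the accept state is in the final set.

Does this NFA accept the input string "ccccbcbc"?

Answer: ACCEPT

Trace:
S₀ = ε-closure({0}) = {0,1,2,4,5,6}
'c' @ 1: {1,2,3,4,5,6,7}  [accepting]
'c' @ 2: {1,2,3,4,5,6,7}  [accepting]
'c' @ 3: {1,2,3,4,5,6,7}  [accepting]
'c' @ 4: {1,2,3,4,5,6,7}  [accepting]
'b' @ 5: {1,2,3,4,5,6,7}  [accepting]
'c' @ 6: {1,2,3,4,5,6,7}  [accepting]
'b' @ 7: {1,2,3,4,5,6,7}  [accepting]
'c' @ 8: {1,2,3,4,5,6,7}  [accepting]
after full input: {1,2,3,4,5,6,7}  (accept=5 in)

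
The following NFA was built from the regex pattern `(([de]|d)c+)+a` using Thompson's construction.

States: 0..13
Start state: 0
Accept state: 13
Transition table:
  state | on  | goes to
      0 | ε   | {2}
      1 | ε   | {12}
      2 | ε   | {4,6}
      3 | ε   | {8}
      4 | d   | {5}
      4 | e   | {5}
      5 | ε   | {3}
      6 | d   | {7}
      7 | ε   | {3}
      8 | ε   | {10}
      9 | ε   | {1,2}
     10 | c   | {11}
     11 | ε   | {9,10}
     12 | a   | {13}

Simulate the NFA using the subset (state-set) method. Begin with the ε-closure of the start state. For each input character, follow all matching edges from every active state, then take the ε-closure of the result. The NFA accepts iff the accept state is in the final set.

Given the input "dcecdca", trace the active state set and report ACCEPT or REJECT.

S₀ = ε-closure({0}) = {0,2,4,6}
'd' @ 1: {3,5,7,8,10}
'c' @ 2: {1,2,4,6,9,10,11,12}
'e' @ 3: {3,5,8,10}
'c' @ 4: {1,2,4,6,9,10,11,12}
'd' @ 5: {3,5,7,8,10}
'c' @ 6: {1,2,4,6,9,10,11,12}
'a' @ 7: {13}  ✓accept
final: {13}; accept 13 in set

Answer: ACCEPT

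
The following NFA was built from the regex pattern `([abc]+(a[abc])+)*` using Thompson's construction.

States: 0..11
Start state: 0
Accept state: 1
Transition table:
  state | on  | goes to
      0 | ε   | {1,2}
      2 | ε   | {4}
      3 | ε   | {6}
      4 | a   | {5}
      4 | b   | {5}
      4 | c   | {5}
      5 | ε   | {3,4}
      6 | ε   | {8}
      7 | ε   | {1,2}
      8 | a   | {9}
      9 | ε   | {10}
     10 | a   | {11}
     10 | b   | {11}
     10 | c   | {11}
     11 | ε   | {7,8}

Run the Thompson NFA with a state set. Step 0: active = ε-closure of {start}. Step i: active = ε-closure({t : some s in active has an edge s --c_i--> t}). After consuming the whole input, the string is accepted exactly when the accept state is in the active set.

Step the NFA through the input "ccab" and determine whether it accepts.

Answer: ACCEPT

Steps:
S₀ = ε-closure({0}) = {0,1,2,4}
'c' @ 1: {3,4,5,6,8}
'c' @ 2: {3,4,5,6,8}
'a' @ 3: {3,4,5,6,8,9,10}
'b' @ 4: {1,2,3,4,5,6,7,8,11}  ✓accept
end set {1,2,3,4,5,6,7,8,11} — state 1 in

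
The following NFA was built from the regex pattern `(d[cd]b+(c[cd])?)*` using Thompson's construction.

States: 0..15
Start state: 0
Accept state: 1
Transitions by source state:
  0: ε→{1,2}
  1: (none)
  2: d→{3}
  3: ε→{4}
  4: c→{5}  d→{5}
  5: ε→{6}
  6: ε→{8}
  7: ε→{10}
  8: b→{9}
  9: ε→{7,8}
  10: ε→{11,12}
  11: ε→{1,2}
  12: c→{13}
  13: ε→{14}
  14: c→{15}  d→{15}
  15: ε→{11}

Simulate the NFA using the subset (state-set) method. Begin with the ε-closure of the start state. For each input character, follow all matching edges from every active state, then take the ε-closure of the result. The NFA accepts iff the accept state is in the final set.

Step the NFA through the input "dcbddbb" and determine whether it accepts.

Answer: ACCEPT

Steps:
initial (ε-close {0}): {0,1,2}
'd' @ 1: {3,4}
'c' @ 2: {5,6,8}
'b' @ 3: {1,2,7,8,9,10,11,12}  (accept∈set)
'd' @ 4: {3,4}
'd' @ 5: {5,6,8}
'b' @ 6: {1,2,7,8,9,10,11,12}  (accept∈set)
'b' @ 7: {1,2,7,8,9,10,11,12}  (accept∈set)
final: {1,2,7,8,9,10,11,12}; accept 1 in set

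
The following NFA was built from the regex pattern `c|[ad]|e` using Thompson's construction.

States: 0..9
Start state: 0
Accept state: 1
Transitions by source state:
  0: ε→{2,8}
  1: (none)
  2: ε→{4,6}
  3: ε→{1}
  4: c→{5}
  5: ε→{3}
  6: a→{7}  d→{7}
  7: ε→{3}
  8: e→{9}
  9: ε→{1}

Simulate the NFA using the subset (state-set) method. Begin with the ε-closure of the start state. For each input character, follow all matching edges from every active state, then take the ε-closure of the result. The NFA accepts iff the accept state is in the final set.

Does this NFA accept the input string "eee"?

Answer: REJECT

Steps:
initial (ε-close {0}): {0,2,4,6,8}
'e' @ 1: {1,9}  [accepting]
'e' @ 2: {}  — state set empty
rest 'e' ignored (set empty)
final: {}; accept 1 not in set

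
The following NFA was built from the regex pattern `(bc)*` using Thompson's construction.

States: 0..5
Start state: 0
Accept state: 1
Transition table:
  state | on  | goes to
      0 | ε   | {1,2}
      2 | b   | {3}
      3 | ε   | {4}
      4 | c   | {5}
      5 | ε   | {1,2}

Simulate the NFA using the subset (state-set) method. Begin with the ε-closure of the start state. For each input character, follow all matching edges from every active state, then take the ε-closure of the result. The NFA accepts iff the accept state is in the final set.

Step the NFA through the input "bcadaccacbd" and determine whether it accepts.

Answer: REJECT

Steps:
start: ε-closure({0}) = {0,1,2}
'b' @ 1: {3,4}
'c' @ 2: {1,2,5}  ✓accept
'a' @ 3: {}  — dead — no transitions
rest 'daccacbd' ignored (set empty)
final: {}; accept 1 not in set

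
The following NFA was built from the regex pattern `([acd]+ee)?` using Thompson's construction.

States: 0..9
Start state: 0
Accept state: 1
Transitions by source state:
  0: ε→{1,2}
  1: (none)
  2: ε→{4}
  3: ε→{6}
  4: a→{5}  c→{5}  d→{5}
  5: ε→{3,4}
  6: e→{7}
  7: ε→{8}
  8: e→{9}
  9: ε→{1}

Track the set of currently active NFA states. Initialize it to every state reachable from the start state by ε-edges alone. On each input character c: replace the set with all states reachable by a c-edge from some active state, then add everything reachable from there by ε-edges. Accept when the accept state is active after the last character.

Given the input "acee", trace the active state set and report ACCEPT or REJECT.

S₀ = ε-closure({0}) = {0,1,2,4}
'a' @ 1: {3,4,5,6}
'c' @ 2: {3,4,5,6}
'e' @ 3: {7,8}
'e' @ 4: {1,9}  ✓accept
final: {1,9}; accept 1 in set

Answer: ACCEPT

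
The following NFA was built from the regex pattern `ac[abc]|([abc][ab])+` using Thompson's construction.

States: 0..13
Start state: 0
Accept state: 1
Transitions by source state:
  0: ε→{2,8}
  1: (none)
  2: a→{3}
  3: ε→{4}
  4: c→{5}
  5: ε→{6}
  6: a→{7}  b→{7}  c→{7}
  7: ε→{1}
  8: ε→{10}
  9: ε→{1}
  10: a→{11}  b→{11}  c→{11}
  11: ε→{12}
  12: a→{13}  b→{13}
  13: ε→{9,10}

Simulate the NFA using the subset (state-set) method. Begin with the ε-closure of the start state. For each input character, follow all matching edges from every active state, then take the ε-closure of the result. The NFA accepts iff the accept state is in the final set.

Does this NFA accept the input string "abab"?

Answer: ACCEPT

Derivation:
S₀ = ε-closure({0}) = {0,2,8,10}
'a' @ 1: {3,4,11,12}
'b' @ 2: {1,9,10,13}  (accept∈set)
'a' @ 3: {11,12}
'b' @ 4: {1,9,10,13}  (accept∈set)
end set {1,9,10,13} — state 1 in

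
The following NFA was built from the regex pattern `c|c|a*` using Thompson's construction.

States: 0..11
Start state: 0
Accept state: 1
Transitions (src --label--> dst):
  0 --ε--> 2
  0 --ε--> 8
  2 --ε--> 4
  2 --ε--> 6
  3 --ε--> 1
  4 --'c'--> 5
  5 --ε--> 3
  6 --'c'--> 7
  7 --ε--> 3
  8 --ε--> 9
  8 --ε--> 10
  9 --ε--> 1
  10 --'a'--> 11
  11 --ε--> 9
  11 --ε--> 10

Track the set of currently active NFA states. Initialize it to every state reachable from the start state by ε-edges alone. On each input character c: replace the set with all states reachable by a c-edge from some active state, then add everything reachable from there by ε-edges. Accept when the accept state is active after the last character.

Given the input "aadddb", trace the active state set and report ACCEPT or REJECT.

start: ε-closure({0}) = {0,1,2,4,6,8,9,10}
'a' @ 1: {1,9,10,11}  [accepting]
'a' @ 2: {1,9,10,11}  [accepting]
'd' @ 3: {}  — no active states
rest 'ddb' ignored (set empty)
after full input: {}  (accept=1 not in)

Answer: REJECT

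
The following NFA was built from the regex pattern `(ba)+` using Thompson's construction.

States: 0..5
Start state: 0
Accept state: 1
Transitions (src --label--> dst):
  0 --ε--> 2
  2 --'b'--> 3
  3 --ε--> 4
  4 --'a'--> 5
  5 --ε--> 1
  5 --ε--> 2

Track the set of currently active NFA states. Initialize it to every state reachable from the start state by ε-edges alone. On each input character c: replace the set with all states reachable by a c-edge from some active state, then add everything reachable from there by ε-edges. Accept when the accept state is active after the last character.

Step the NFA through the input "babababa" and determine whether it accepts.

Answer: ACCEPT

Derivation:
start: ε-closure({0}) = {0,2}
'b' @ 1: {3,4}
'a' @ 2: {1,2,5}  (accept∈set)
'b' @ 3: {3,4}
'a' @ 4: {1,2,5}  (accept∈set)
'b' @ 5: {3,4}
'a' @ 6: {1,2,5}  (accept∈set)
'b' @ 7: {3,4}
'a' @ 8: {1,2,5}  (accept∈set)
end set {1,2,5} — state 1 in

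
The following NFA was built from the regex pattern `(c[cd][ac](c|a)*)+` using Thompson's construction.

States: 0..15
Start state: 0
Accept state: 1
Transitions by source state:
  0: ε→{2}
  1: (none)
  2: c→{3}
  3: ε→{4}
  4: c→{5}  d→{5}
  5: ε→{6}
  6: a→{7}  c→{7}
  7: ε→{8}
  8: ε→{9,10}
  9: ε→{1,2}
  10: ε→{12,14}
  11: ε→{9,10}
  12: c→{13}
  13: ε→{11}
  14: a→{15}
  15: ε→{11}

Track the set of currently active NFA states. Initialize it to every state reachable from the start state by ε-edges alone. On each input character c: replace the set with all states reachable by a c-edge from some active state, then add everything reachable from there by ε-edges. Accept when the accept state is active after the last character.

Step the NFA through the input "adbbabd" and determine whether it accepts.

Answer: REJECT

Derivation:
start: ε-closure({0}) = {0,2}
'a' @ 1: {}  — dead — no transitions
rest 'dbbabd' ignored (set empty)
end set {} — state 1 not in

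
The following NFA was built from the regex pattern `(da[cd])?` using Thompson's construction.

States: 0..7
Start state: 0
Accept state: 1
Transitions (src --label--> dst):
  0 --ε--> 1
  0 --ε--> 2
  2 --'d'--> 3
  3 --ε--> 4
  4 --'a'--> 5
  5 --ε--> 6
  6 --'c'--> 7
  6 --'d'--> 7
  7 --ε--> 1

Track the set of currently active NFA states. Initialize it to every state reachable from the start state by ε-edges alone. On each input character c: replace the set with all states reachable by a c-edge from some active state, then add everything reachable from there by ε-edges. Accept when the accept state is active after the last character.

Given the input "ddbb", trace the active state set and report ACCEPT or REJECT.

S₀ = ε-closure({0}) = {0,1,2}
'd' @ 1: {3,4}
'd' @ 2: {}  — dead — no transitions
rest 'bb' ignored (set empty)
after full input: {}  (accept=1 not in)

Answer: REJECT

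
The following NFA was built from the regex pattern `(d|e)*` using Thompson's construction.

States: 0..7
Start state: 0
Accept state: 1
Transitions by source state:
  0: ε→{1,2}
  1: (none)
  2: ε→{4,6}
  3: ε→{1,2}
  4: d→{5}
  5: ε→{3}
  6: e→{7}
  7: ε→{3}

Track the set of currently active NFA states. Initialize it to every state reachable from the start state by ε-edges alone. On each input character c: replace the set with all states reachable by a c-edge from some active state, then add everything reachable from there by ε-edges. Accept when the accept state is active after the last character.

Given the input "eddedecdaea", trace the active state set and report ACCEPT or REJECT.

Answer: REJECT

Trace:
S₀ = ε-closure({0}) = {0,1,2,4,6}
'e' @ 1: {1,2,3,4,6,7}  ✓accept
'd' @ 2: {1,2,3,4,5,6}  ✓accept
'd' @ 3: {1,2,3,4,5,6}  ✓accept
'e' @ 4: {1,2,3,4,6,7}  ✓accept
'd' @ 5: {1,2,3,4,5,6}  ✓accept
'e' @ 6: {1,2,3,4,6,7}  ✓accept
'c' @ 7: {}  — dead — no transitions
rest 'daea' ignored (set empty)
end set {} — state 1 not in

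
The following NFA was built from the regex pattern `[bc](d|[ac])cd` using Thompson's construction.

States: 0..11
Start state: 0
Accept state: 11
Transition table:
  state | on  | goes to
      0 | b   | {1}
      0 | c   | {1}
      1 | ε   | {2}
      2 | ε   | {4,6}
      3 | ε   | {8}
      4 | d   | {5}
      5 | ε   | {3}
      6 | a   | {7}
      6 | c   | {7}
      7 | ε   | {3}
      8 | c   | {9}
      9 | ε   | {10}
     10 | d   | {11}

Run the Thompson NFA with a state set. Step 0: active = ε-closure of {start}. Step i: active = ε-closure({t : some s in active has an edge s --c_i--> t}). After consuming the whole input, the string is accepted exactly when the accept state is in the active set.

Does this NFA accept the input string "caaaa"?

S₀ = ε-closure({0}) = {0}
'c' @ 1: {1,2,4,6}
'a' @ 2: {3,7,8}
'a' @ 3: {}  — dead — no transitions
rest 'aa' ignored (set empty)
after full input: {}  (accept=11 not in)

Answer: REJECT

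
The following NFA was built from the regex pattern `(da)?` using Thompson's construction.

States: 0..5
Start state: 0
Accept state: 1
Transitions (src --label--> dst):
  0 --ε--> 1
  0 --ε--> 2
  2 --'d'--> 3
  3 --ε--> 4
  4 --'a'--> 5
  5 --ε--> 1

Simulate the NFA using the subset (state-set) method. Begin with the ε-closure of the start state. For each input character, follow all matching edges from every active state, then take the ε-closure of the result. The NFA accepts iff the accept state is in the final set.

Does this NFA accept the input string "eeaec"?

Answer: REJECT

Trace:
start: ε-closure({0}) = {0,1,2}
'e' @ 1: {}  — dead — no transitions
rest 'eaec' ignored (set empty)
end set {} — state 1 not in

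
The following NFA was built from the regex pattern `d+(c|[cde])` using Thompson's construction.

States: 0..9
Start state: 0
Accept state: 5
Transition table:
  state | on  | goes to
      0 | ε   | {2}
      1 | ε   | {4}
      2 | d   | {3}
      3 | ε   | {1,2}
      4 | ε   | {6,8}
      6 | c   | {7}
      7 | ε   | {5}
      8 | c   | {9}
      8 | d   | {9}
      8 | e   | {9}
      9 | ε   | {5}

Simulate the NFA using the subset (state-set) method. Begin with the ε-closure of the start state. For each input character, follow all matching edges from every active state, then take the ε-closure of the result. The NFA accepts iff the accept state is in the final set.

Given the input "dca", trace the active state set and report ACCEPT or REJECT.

initial (ε-close {0}): {0,2}
'd' @ 1: {1,2,3,4,6,8}
'c' @ 2: {5,7,9}  [accepting]
'a' @ 3: {}  — no active states
after full input: {}  (accept=5 not in)

Answer: REJECT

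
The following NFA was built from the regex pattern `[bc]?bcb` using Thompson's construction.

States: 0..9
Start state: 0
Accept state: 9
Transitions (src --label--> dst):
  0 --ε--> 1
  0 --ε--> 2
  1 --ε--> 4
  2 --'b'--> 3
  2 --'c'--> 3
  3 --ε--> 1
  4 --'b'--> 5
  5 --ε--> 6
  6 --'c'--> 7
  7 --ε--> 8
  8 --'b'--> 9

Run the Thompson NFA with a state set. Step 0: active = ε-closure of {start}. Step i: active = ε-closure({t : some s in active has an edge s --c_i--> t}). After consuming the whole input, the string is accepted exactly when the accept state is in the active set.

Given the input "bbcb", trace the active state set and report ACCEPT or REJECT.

start: ε-closure({0}) = {0,1,2,4}
'b' @ 1: {1,3,4,5,6}
'b' @ 2: {5,6}
'c' @ 3: {7,8}
'b' @ 4: {9}  ✓accept
after full input: {9}  (accept=9 in)

Answer: ACCEPT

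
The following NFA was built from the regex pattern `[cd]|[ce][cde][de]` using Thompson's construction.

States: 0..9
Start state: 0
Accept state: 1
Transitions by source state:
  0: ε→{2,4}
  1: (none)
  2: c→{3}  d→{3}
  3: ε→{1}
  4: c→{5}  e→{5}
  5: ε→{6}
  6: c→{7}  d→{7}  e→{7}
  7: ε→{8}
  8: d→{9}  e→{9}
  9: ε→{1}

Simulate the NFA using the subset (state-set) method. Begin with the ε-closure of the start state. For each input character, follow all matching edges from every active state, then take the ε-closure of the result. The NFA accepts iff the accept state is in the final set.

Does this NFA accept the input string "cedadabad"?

Answer: REJECT

Steps:
initial (ε-close {0}): {0,2,4}
'c' @ 1: {1,3,5,6}  ✓accept
'e' @ 2: {7,8}
'd' @ 3: {1,9}  ✓accept
'a' @ 4: {}  — dead — no transitions
rest 'dabad' ignored (set empty)
after full input: {}  (accept=1 not in)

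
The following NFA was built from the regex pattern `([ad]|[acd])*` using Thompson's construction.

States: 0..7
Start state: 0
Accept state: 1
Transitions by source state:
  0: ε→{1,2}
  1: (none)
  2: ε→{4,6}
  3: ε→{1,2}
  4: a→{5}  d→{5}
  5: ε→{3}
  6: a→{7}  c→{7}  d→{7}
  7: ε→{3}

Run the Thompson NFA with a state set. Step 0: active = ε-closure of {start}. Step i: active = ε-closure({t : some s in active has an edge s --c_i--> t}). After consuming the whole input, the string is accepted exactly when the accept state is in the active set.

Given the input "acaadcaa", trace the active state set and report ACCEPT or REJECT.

initial (ε-close {0}): {0,1,2,4,6}
'a' @ 1: {1,2,3,4,5,6,7}  ✓accept
'c' @ 2: {1,2,3,4,6,7}  ✓accept
'a' @ 3: {1,2,3,4,5,6,7}  ✓accept
'a' @ 4: {1,2,3,4,5,6,7}  ✓accept
'd' @ 5: {1,2,3,4,5,6,7}  ✓accept
'c' @ 6: {1,2,3,4,6,7}  ✓accept
'a' @ 7: {1,2,3,4,5,6,7}  ✓accept
'a' @ 8: {1,2,3,4,5,6,7}  ✓accept
end set {1,2,3,4,5,6,7} — state 1 in

Answer: ACCEPT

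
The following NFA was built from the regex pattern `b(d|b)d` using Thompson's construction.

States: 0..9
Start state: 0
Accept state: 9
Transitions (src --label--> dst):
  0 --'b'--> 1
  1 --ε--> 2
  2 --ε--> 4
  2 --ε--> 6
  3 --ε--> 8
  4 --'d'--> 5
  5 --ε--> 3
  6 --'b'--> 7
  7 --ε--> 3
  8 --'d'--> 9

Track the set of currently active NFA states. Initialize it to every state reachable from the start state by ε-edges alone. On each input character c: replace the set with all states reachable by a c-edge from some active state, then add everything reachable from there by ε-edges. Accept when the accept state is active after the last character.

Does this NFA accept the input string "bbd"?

start: ε-closure({0}) = {0}
'b' @ 1: {1,2,4,6}
'b' @ 2: {3,7,8}
'd' @ 3: {9}  [accepting]
final: {9}; accept 9 in set

Answer: ACCEPT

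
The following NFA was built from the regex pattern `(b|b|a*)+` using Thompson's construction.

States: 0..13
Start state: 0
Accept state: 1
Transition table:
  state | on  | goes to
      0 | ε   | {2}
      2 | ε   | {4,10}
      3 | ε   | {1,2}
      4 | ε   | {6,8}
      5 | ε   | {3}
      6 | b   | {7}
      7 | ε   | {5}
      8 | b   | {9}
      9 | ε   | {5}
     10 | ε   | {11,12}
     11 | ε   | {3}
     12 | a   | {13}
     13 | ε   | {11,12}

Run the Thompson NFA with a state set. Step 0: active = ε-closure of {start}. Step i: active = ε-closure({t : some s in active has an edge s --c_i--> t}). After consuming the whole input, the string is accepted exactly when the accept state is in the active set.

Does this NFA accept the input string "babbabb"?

Answer: ACCEPT

Trace:
S₀ = ε-closure({0}) = {0,1,2,3,4,6,8,10,11,12}
'b' @ 1: {1,2,3,4,5,6,7,8,9,10,11,12}  (accept∈set)
'a' @ 2: {1,2,3,4,6,8,10,11,12,13}  (accept∈set)
'b' @ 3: {1,2,3,4,5,6,7,8,9,10,11,12}  (accept∈set)
'b' @ 4: {1,2,3,4,5,6,7,8,9,10,11,12}  (accept∈set)
'a' @ 5: {1,2,3,4,6,8,10,11,12,13}  (accept∈set)
'b' @ 6: {1,2,3,4,5,6,7,8,9,10,11,12}  (accept∈set)
'b' @ 7: {1,2,3,4,5,6,7,8,9,10,11,12}  (accept∈set)
final: {1,2,3,4,5,6,7,8,9,10,11,12}; accept 1 in set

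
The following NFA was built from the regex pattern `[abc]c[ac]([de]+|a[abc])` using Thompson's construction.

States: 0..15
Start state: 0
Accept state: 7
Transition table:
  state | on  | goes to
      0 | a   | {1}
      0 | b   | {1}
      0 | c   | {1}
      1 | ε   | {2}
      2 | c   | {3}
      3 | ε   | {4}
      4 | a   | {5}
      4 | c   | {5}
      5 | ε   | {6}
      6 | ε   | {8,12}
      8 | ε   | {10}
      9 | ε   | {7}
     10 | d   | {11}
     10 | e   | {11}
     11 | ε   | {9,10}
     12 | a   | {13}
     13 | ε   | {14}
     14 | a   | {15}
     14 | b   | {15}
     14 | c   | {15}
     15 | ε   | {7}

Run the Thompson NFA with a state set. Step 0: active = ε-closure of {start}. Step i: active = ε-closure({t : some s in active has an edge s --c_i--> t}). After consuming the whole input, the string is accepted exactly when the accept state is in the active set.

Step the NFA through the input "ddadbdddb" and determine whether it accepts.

Answer: REJECT

Trace:
S₀ = ε-closure({0}) = {0}
'd' @ 1: {}  — dead — no transitions
rest 'dadbdddb' ignored (set empty)
final: {}; accept 7 not in set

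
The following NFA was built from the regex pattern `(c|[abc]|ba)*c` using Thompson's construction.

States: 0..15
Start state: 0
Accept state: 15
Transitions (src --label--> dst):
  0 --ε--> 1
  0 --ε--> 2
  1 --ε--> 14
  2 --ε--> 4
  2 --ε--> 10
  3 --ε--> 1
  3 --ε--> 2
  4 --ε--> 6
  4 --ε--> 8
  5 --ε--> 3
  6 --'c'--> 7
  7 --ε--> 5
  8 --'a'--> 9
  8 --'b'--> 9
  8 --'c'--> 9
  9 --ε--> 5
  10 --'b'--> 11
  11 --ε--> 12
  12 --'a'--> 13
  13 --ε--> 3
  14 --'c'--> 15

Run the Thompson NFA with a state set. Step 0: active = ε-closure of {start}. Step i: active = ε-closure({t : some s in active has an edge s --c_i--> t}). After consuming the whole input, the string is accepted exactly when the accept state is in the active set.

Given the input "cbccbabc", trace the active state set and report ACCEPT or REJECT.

S₀ = ε-closure({0}) = {0,1,2,4,6,8,10,14}
'c' @ 1: {1,2,3,4,5,6,7,8,9,10,14,15}  (accept∈set)
'b' @ 2: {1,2,3,4,5,6,8,9,10,11,12,14}
'c' @ 3: {1,2,3,4,5,6,7,8,9,10,14,15}  (accept∈set)
'c' @ 4: {1,2,3,4,5,6,7,8,9,10,14,15}  (accept∈set)
'b' @ 5: {1,2,3,4,5,6,8,9,10,11,12,14}
'a' @ 6: {1,2,3,4,5,6,8,9,10,13,14}
'b' @ 7: {1,2,3,4,5,6,8,9,10,11,12,14}
'c' @ 8: {1,2,3,4,5,6,7,8,9,10,14,15}  (accept∈set)
final: {1,2,3,4,5,6,7,8,9,10,14,15}; accept 15 in set

Answer: ACCEPT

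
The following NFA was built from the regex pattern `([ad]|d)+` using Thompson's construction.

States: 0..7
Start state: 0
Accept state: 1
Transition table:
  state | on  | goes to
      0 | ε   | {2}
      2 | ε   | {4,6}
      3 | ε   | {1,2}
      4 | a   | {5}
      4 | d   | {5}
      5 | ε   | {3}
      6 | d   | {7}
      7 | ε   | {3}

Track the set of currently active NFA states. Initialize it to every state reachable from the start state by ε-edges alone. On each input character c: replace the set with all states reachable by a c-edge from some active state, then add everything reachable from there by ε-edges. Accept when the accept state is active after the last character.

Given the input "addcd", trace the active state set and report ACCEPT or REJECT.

Answer: REJECT

Trace:
S₀ = ε-closure({0}) = {0,2,4,6}
'a' @ 1: {1,2,3,4,5,6}  (accept∈set)
'd' @ 2: {1,2,3,4,5,6,7}  (accept∈set)
'd' @ 3: {1,2,3,4,5,6,7}  (accept∈set)
'c' @ 4: {}  — state set empty
rest 'd' ignored (set empty)
final: {}; accept 1 not in set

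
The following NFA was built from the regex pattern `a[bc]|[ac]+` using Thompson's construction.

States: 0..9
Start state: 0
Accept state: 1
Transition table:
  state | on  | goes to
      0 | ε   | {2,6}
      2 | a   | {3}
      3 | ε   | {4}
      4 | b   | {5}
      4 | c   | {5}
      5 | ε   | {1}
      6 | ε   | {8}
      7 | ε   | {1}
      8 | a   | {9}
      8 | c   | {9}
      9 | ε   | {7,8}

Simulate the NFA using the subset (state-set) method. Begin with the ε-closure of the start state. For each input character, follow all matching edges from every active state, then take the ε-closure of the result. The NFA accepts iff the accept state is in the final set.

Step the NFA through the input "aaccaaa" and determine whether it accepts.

start: ε-closure({0}) = {0,2,6,8}
'a' @ 1: {1,3,4,7,8,9}  ✓accept
'a' @ 2: {1,7,8,9}  ✓accept
'c' @ 3: {1,7,8,9}  ✓accept
'c' @ 4: {1,7,8,9}  ✓accept
'a' @ 5: {1,7,8,9}  ✓accept
'a' @ 6: {1,7,8,9}  ✓accept
'a' @ 7: {1,7,8,9}  ✓accept
end set {1,7,8,9} — state 1 in

Answer: ACCEPT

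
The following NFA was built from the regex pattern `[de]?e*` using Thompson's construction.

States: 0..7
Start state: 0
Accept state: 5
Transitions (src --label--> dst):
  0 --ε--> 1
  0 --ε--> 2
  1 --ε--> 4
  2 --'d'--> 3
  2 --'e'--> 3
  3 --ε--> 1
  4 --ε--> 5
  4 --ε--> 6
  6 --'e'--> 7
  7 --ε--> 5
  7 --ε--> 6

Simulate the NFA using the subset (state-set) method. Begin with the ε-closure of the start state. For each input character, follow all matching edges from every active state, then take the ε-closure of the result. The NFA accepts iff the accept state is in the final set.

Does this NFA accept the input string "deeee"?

start: ε-closure({0}) = {0,1,2,4,5,6}
'd' @ 1: {1,3,4,5,6}  ✓accept
'e' @ 2: {5,6,7}  ✓accept
'e' @ 3: {5,6,7}  ✓accept
'e' @ 4: {5,6,7}  ✓accept
'e' @ 5: {5,6,7}  ✓accept
end set {5,6,7} — state 5 in

Answer: ACCEPT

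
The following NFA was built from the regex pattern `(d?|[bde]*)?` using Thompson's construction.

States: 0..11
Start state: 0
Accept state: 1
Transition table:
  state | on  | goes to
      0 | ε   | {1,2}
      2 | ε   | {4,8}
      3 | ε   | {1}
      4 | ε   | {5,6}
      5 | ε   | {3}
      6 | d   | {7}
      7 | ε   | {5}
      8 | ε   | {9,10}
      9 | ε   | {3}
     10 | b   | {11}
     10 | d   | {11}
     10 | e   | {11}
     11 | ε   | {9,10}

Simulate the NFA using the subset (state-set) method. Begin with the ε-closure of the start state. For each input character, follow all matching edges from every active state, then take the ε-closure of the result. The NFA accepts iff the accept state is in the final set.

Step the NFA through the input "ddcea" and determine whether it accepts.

S₀ = ε-closure({0}) = {0,1,2,3,4,5,6,8,9,10}
'd' @ 1: {1,3,5,7,9,10,11}  (accept∈set)
'd' @ 2: {1,3,9,10,11}  (accept∈set)
'c' @ 3: {}  — dead — no transitions
rest 'ea' ignored (set empty)
final: {}; accept 1 not in set

Answer: REJECT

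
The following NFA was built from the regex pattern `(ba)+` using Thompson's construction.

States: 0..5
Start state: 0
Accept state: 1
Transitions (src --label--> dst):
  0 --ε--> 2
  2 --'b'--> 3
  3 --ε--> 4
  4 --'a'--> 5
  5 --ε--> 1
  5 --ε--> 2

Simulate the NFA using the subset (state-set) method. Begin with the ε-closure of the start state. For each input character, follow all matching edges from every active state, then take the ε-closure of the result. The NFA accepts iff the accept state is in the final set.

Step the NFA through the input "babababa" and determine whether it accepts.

S₀ = ε-closure({0}) = {0,2}
'b' @ 1: {3,4}
'a' @ 2: {1,2,5}  (accept∈set)
'b' @ 3: {3,4}
'a' @ 4: {1,2,5}  (accept∈set)
'b' @ 5: {3,4}
'a' @ 6: {1,2,5}  (accept∈set)
'b' @ 7: {3,4}
'a' @ 8: {1,2,5}  (accept∈set)
after full input: {1,2,5}  (accept=1 in)

Answer: ACCEPT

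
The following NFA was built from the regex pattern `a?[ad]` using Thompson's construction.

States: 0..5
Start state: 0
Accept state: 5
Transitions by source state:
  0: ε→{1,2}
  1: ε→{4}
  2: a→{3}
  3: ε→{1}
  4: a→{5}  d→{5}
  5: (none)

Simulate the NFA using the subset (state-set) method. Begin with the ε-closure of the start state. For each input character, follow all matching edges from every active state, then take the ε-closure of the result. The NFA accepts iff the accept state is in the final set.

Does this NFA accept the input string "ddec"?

initial (ε-close {0}): {0,1,2,4}
'd' @ 1: {5}  ✓accept
'd' @ 2: {}  — state set empty
rest 'ec' ignored (set empty)
final: {}; accept 5 not in set

Answer: REJECT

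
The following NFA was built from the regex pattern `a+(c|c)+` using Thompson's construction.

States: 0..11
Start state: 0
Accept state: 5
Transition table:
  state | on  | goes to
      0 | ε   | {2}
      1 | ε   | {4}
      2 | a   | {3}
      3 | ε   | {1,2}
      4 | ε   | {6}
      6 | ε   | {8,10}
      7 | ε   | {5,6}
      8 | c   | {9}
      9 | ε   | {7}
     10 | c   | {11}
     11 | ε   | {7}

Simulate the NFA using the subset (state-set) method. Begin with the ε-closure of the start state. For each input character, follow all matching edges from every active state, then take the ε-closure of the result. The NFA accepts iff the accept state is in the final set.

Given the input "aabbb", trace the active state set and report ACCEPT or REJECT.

initial (ε-close {0}): {0,2}
'a' @ 1: {1,2,3,4,6,8,10}
'a' @ 2: {1,2,3,4,6,8,10}
'b' @ 3: {}  — no active states
rest 'bb' ignored (set empty)
end set {} — state 5 not in

Answer: REJECT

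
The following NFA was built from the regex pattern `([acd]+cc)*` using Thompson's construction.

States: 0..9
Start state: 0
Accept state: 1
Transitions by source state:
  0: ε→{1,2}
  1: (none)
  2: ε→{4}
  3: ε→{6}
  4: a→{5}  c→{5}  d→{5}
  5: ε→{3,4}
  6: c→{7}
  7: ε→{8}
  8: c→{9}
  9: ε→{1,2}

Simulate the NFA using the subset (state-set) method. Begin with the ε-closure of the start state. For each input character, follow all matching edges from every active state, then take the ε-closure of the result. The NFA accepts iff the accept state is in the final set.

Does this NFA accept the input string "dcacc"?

S₀ = ε-closure({0}) = {0,1,2,4}
'd' @ 1: {3,4,5,6}
'c' @ 2: {3,4,5,6,7,8}
'a' @ 3: {3,4,5,6}
'c' @ 4: {3,4,5,6,7,8}
'c' @ 5: {1,2,3,4,5,6,7,8,9}  (accept∈set)
after full input: {1,2,3,4,5,6,7,8,9}  (accept=1 in)

Answer: ACCEPT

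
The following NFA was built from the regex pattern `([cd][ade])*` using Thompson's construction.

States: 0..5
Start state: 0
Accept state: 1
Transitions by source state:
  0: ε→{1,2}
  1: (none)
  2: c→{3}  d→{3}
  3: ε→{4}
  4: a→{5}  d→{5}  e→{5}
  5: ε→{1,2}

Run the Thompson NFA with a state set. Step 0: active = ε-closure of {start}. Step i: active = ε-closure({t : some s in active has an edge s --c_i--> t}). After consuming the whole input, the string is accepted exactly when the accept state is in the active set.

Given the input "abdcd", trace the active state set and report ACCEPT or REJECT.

start: ε-closure({0}) = {0,1,2}
'a' @ 1: {}  — no active states
rest 'bdcd' ignored (set empty)
end set {} — state 1 not in

Answer: REJECT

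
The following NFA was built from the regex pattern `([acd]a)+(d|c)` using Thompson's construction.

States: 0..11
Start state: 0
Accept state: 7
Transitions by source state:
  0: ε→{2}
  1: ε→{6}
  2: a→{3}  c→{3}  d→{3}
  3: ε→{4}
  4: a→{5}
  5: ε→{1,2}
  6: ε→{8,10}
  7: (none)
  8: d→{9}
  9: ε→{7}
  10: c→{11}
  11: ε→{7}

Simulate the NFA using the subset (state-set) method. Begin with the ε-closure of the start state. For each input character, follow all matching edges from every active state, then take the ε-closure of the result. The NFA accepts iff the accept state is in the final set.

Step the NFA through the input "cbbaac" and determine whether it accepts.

Answer: REJECT

Derivation:
initial (ε-close {0}): {0,2}
'c' @ 1: {3,4}
'b' @ 2: {}  — state set empty
rest 'baac' ignored (set empty)
after full input: {}  (accept=7 not in)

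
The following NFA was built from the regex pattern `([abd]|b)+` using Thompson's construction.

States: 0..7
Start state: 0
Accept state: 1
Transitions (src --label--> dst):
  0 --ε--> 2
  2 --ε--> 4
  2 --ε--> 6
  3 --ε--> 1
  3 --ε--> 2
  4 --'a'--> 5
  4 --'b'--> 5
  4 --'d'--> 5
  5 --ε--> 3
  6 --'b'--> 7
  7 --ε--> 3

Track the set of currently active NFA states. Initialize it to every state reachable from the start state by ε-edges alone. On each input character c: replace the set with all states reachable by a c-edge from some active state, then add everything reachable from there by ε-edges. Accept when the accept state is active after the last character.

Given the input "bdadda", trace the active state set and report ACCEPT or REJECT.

Answer: ACCEPT

Derivation:
initial (ε-close {0}): {0,2,4,6}
'b' @ 1: {1,2,3,4,5,6,7}  ✓accept
'd' @ 2: {1,2,3,4,5,6}  ✓accept
'a' @ 3: {1,2,3,4,5,6}  ✓accept
'd' @ 4: {1,2,3,4,5,6}  ✓accept
'd' @ 5: {1,2,3,4,5,6}  ✓accept
'a' @ 6: {1,2,3,4,5,6}  ✓accept
final: {1,2,3,4,5,6}; accept 1 in set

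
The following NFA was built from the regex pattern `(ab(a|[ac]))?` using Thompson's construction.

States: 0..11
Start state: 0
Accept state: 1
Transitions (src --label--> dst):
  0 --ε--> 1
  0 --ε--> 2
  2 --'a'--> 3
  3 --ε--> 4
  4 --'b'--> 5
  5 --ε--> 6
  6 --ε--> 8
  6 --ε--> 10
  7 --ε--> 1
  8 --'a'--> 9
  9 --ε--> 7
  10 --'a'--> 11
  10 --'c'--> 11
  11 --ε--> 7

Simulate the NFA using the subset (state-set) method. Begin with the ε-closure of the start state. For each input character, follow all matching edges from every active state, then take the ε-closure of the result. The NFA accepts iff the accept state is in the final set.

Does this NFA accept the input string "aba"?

initial (ε-close {0}): {0,1,2}
'a' @ 1: {3,4}
'b' @ 2: {5,6,8,10}
'a' @ 3: {1,7,9,11}  (accept∈set)
final: {1,7,9,11}; accept 1 in set

Answer: ACCEPT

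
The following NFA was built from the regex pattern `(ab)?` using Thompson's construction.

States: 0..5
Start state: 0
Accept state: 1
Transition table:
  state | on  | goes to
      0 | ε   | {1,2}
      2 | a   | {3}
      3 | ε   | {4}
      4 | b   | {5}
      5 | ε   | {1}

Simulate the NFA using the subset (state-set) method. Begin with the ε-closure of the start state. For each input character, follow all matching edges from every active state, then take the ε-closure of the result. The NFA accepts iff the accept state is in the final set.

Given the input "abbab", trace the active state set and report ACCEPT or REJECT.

Answer: REJECT

Trace:
start: ε-closure({0}) = {0,1,2}
'a' @ 1: {3,4}
'b' @ 2: {1,5}  (accept∈set)
'b' @ 3: {}  — no active states
rest 'ab' ignored (set empty)
final: {}; accept 1 not in set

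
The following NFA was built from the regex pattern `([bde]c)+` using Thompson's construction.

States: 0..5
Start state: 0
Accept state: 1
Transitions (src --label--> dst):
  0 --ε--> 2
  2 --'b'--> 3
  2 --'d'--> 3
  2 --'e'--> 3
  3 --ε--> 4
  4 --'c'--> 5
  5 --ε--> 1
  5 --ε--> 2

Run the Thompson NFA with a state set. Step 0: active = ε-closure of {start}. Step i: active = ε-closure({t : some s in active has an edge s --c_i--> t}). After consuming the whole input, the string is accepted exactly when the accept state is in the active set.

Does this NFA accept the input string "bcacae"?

Answer: REJECT

Derivation:
start: ε-closure({0}) = {0,2}
'b' @ 1: {3,4}
'c' @ 2: {1,2,5}  [accepting]
'a' @ 3: {}  — state set empty
rest 'cae' ignored (set empty)
final: {}; accept 1 not in set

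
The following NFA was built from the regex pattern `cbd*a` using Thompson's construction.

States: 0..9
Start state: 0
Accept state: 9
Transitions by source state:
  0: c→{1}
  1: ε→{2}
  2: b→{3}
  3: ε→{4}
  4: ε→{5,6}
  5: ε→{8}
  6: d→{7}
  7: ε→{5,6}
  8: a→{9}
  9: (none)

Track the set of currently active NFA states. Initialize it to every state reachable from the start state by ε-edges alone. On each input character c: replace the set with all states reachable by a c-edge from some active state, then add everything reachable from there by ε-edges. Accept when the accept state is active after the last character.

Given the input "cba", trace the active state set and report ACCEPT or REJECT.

Answer: ACCEPT

Steps:
S₀ = ε-closure({0}) = {0}
'c' @ 1: {1,2}
'b' @ 2: {3,4,5,6,8}
'a' @ 3: {9}  (accept∈set)
after full input: {9}  (accept=9 in)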